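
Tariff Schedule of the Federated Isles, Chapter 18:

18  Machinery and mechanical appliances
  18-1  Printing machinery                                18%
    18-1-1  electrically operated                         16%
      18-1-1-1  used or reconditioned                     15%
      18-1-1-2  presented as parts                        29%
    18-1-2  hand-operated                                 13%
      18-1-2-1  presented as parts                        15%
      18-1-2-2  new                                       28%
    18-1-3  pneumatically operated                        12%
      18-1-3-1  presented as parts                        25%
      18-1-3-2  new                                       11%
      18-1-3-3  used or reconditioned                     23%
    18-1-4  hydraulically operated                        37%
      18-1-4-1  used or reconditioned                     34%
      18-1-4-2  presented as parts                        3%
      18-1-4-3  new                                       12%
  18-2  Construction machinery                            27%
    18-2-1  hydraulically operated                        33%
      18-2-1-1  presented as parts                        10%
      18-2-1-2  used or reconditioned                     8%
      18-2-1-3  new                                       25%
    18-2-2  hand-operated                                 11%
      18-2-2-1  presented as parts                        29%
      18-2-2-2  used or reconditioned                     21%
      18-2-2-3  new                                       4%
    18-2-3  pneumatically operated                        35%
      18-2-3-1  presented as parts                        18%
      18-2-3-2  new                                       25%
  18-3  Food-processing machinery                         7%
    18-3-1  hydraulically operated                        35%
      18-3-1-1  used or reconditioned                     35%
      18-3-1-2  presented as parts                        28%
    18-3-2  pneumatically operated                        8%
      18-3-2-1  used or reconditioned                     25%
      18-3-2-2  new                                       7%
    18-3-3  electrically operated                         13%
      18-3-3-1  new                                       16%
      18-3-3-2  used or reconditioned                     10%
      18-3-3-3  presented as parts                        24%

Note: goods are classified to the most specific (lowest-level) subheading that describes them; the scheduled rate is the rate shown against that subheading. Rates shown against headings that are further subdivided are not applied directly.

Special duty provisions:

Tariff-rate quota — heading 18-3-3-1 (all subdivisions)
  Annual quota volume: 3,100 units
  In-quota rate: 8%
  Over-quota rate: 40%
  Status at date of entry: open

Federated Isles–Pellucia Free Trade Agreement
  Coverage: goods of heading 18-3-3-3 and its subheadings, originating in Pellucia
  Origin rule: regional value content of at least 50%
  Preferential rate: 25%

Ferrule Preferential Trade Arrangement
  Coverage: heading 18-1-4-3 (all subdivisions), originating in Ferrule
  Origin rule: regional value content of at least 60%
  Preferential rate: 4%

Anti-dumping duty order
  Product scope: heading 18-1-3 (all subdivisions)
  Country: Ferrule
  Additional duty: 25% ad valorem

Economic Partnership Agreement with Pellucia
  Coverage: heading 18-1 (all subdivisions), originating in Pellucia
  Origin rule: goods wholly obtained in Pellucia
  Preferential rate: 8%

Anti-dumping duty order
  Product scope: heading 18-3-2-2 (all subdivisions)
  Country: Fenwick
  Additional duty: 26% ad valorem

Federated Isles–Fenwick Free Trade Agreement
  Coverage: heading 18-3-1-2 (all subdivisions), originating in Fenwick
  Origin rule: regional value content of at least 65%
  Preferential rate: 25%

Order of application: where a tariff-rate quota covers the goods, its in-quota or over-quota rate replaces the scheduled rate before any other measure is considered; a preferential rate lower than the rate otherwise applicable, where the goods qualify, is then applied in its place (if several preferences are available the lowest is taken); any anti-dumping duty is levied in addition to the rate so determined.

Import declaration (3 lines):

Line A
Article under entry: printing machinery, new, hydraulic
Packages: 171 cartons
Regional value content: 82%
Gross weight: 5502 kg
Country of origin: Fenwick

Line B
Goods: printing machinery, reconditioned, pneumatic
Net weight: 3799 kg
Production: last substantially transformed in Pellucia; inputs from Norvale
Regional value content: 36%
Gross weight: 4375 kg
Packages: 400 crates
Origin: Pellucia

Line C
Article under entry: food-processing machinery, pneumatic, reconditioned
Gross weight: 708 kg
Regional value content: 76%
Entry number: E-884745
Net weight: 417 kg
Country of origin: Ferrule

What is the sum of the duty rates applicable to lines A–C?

Line A: printing → 18-1; hydraulic → 18-1-4; new → 18-1-4-3. Scheduled 12%. Fenwick agreement on 18-3-1-2: 18-1-4-3 not covered. → 12%.
Line B: printing → 18-1; pneumatic → 18-1-3; reconditioned → 18-1-3-3. Scheduled 23%. Pellucia agreement on 18-3-3-3: 18-1-3-3 not covered; Pellucia agreement on 18-1: not wholly obtained. → 23%.
Line C: food-processing → 18-3; pneumatic → 18-3-2; reconditioned → 18-3-2-1. Scheduled 25%. Ferrule agreement on 18-1-4-3: 18-3-2-1 not covered. → 25%.
Sum: 12% + 23% + 25% = 60%.

60%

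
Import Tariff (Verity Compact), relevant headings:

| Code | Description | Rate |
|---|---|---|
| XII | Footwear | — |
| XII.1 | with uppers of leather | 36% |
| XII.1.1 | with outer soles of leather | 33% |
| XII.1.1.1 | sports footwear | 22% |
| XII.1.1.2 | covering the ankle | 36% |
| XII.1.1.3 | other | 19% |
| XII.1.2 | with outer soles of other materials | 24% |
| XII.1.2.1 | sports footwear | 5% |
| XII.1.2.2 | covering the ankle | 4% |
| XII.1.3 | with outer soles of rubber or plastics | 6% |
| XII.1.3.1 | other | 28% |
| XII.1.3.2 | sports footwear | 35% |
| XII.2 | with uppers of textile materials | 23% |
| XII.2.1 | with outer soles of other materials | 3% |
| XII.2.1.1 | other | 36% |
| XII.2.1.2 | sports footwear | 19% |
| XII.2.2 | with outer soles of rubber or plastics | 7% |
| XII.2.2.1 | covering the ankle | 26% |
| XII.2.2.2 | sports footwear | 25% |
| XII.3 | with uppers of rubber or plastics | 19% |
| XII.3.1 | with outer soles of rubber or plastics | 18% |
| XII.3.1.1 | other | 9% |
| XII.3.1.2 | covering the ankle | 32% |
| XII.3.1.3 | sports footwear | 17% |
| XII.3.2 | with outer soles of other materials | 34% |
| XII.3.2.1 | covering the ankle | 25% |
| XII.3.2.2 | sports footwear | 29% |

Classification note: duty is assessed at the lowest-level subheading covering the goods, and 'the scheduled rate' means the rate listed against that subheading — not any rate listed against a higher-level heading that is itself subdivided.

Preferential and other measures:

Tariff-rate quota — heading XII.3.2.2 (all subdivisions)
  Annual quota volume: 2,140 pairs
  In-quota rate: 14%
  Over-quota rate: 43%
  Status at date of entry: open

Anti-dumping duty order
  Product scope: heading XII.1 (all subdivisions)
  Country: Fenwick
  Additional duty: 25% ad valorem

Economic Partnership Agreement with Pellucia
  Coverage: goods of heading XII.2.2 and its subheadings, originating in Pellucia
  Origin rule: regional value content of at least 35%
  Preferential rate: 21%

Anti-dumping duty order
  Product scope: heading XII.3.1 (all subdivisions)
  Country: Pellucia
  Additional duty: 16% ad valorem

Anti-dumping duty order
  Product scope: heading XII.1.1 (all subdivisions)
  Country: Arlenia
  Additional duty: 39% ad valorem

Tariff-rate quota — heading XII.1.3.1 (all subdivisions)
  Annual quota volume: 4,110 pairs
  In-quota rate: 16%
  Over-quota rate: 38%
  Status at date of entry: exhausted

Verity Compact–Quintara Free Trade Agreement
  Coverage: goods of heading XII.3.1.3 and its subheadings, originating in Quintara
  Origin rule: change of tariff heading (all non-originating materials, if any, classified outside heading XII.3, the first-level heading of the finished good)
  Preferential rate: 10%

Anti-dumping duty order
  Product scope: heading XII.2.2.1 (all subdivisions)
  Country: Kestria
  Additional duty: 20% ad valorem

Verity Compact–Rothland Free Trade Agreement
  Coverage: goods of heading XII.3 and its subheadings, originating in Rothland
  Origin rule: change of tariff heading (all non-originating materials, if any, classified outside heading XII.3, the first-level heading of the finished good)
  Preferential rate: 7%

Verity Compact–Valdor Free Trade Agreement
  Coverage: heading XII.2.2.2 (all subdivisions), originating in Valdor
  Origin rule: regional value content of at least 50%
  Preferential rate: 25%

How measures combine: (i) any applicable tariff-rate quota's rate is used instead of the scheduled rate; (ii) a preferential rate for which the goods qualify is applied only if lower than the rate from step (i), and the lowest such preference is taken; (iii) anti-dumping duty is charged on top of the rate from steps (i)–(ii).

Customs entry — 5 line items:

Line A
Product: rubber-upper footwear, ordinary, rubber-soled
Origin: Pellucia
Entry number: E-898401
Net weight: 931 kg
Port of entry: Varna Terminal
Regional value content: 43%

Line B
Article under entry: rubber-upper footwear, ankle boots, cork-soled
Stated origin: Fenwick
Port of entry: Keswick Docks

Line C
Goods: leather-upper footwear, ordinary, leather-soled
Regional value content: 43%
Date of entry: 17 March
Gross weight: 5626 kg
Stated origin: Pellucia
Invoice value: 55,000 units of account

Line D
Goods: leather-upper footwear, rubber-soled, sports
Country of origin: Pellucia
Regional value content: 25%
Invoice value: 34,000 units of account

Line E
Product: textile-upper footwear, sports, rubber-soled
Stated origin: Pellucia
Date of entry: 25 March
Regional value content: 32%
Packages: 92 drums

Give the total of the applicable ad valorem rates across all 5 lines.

Line A: rubber-upper → XII.3; rubber-soled → XII.3.1; ordinary → XII.3.1.1. Scheduled 9%. Pellucia agreement on XII.2.2: XII.3.1.1 not covered; anti-dumping (Pellucia, XII.3.1): +16%; total 9% + 16% = 25%. → 25%.
Line B: rubber-upper → XII.3; cork-soled → XII.3.2; ankle boots → XII.3.2.1. Scheduled 25%. No special measure applies. → 25%.
Line C: leather-upper → XII.1; leather-soled → XII.1.1; ordinary → XII.1.1.3. Scheduled 19%. Pellucia agreement on XII.2.2: XII.1.1.3 not covered. → 19%.
Line D: leather-upper → XII.1; rubber-soled → XII.1.3; sports → XII.1.3.2. Scheduled 35%. Pellucia agreement on XII.2.2: XII.1.3.2 not covered. → 35%.
Line E: textile-upper → XII.2; rubber-soled → XII.2.2; sports → XII.2.2.2. Scheduled 25%. Pellucia agreement on XII.2.2: RVC < 35%. → 25%.
Sum: 25% + 25% + 19% + 35% + 25% = 129%.

129%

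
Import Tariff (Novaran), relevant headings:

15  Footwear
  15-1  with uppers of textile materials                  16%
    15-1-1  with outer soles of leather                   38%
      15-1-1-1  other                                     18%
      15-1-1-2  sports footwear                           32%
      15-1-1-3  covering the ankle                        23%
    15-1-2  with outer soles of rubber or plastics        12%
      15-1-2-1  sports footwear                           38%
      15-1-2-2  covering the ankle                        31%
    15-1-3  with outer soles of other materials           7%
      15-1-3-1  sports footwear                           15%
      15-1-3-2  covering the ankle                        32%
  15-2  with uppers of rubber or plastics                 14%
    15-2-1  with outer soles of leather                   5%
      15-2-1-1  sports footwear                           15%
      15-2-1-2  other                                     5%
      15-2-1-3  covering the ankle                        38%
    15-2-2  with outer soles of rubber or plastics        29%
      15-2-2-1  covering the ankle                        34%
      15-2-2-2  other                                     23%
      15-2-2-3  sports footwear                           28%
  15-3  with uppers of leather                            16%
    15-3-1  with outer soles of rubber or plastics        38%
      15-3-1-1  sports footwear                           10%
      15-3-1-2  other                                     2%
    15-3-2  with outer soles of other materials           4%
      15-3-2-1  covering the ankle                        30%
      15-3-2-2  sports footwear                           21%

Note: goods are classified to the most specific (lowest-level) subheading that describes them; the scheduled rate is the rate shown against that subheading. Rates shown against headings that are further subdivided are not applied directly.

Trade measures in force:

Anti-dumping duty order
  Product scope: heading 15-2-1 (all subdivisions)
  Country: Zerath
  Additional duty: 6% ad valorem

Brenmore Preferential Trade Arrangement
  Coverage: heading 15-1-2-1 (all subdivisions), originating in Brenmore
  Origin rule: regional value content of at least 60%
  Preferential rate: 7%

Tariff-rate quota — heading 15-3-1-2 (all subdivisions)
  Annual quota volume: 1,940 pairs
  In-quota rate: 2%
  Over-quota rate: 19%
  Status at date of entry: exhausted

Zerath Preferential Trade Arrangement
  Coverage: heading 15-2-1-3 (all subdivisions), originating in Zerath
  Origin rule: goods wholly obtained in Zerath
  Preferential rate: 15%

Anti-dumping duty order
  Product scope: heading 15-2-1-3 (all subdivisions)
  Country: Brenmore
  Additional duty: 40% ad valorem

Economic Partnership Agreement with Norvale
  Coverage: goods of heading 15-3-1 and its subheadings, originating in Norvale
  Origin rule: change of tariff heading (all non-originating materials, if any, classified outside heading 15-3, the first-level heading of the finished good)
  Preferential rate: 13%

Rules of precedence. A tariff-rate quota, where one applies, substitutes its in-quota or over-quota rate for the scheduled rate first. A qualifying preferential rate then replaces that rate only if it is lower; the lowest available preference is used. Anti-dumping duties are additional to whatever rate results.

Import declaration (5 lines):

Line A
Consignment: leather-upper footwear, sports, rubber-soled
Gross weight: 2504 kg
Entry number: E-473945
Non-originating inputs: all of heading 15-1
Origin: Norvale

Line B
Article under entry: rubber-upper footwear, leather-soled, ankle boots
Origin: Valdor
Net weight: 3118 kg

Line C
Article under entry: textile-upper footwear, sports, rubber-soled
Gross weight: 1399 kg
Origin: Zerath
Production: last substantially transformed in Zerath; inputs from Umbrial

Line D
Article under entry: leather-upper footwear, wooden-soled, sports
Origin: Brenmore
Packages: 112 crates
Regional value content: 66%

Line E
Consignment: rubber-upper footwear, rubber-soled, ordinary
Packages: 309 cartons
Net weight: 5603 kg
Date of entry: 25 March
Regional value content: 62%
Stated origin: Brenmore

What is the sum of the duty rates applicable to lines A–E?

130%

Line A: leather-upper → 15-3; rubber-soled → 15-3-1; sports → 15-3-1-1. Scheduled 10%. Norvale agreement on 15-3-1: CTH met → 13% available; preference 13% not lower than 10% → no reduction. → 10%.
Line B: rubber-upper → 15-2; leather-soled → 15-2-1; ankle boots → 15-2-1-3. Scheduled 38%. No special measure applies. → 38%.
Line C: textile-upper → 15-1; rubber-soled → 15-1-2; sports → 15-1-2-1. Scheduled 38%. Zerath agreement on 15-2-1-3: 15-1-2-1 not covered. → 38%.
Line D: leather-upper → 15-3; wooden-soled → 15-3-2; sports → 15-3-2-2. Scheduled 21%. Brenmore agreement on 15-1-2-1: 15-3-2-2 not covered. → 21%.
Line E: rubber-upper → 15-2; rubber-soled → 15-2-2; ordinary → 15-2-2-2. Scheduled 23%. Brenmore agreement on 15-1-2-1: 15-2-2-2 not covered. → 23%.
Sum: 10% + 38% + 38% + 21% + 23% = 130%.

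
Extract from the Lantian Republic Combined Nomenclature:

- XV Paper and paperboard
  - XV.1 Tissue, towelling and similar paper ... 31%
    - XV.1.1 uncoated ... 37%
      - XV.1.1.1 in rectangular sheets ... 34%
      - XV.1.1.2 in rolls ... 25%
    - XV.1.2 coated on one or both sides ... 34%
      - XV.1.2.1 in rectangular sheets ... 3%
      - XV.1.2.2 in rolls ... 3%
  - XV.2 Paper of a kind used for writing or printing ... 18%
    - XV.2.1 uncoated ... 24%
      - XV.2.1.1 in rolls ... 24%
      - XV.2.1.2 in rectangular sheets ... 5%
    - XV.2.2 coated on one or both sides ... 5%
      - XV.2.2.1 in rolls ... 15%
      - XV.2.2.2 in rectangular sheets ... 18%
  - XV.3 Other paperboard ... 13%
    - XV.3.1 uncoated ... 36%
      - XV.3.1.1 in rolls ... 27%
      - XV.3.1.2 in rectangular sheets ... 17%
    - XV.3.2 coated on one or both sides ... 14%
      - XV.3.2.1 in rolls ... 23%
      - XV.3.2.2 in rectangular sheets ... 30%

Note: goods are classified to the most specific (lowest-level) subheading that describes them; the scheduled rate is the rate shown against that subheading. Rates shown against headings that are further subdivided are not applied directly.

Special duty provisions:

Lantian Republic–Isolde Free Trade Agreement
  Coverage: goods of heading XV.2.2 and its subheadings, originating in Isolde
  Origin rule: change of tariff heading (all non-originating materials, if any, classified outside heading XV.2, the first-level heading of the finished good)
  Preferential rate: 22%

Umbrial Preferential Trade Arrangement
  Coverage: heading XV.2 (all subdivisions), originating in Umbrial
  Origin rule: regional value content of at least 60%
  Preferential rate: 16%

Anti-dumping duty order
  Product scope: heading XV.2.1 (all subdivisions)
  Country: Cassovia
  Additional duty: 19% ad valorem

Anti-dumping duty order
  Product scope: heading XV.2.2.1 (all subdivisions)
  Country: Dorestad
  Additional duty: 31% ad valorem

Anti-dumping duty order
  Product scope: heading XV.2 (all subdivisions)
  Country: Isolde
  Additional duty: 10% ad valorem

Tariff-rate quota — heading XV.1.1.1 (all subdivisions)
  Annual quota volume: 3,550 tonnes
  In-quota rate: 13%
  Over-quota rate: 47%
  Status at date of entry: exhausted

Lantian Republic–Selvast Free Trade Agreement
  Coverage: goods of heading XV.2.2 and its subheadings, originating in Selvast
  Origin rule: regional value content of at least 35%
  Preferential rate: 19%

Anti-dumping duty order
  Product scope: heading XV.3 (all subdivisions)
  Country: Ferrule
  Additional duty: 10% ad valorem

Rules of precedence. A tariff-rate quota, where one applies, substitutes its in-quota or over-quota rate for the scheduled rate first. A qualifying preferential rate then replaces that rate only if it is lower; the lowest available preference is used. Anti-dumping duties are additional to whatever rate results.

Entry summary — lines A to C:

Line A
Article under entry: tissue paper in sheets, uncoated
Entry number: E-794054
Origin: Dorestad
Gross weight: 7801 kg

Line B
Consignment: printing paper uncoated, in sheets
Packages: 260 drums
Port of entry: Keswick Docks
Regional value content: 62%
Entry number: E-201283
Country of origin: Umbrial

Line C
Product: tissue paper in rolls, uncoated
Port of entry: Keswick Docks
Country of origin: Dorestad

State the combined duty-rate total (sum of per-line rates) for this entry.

Line A: tissue paper → XV.1; uncoated → XV.1.1; in sheets → XV.1.1.1. Scheduled 34%. quota on XV.1.1.1 exhausted → over-quota 47%. → 47%.
Line B: printing paper → XV.2; uncoated → XV.2.1; in sheets → XV.2.1.2. Scheduled 5%. Umbrial agreement on XV.2: RVC ≥ 60% → 16% available; preference 16% not lower than 5% → no reduction. → 5%.
Line C: tissue paper → XV.1; uncoated → XV.1.1; in rolls → XV.1.1.2. Scheduled 25%. No special measure applies. → 25%.
Sum: 47% + 5% + 25% = 77%.

77%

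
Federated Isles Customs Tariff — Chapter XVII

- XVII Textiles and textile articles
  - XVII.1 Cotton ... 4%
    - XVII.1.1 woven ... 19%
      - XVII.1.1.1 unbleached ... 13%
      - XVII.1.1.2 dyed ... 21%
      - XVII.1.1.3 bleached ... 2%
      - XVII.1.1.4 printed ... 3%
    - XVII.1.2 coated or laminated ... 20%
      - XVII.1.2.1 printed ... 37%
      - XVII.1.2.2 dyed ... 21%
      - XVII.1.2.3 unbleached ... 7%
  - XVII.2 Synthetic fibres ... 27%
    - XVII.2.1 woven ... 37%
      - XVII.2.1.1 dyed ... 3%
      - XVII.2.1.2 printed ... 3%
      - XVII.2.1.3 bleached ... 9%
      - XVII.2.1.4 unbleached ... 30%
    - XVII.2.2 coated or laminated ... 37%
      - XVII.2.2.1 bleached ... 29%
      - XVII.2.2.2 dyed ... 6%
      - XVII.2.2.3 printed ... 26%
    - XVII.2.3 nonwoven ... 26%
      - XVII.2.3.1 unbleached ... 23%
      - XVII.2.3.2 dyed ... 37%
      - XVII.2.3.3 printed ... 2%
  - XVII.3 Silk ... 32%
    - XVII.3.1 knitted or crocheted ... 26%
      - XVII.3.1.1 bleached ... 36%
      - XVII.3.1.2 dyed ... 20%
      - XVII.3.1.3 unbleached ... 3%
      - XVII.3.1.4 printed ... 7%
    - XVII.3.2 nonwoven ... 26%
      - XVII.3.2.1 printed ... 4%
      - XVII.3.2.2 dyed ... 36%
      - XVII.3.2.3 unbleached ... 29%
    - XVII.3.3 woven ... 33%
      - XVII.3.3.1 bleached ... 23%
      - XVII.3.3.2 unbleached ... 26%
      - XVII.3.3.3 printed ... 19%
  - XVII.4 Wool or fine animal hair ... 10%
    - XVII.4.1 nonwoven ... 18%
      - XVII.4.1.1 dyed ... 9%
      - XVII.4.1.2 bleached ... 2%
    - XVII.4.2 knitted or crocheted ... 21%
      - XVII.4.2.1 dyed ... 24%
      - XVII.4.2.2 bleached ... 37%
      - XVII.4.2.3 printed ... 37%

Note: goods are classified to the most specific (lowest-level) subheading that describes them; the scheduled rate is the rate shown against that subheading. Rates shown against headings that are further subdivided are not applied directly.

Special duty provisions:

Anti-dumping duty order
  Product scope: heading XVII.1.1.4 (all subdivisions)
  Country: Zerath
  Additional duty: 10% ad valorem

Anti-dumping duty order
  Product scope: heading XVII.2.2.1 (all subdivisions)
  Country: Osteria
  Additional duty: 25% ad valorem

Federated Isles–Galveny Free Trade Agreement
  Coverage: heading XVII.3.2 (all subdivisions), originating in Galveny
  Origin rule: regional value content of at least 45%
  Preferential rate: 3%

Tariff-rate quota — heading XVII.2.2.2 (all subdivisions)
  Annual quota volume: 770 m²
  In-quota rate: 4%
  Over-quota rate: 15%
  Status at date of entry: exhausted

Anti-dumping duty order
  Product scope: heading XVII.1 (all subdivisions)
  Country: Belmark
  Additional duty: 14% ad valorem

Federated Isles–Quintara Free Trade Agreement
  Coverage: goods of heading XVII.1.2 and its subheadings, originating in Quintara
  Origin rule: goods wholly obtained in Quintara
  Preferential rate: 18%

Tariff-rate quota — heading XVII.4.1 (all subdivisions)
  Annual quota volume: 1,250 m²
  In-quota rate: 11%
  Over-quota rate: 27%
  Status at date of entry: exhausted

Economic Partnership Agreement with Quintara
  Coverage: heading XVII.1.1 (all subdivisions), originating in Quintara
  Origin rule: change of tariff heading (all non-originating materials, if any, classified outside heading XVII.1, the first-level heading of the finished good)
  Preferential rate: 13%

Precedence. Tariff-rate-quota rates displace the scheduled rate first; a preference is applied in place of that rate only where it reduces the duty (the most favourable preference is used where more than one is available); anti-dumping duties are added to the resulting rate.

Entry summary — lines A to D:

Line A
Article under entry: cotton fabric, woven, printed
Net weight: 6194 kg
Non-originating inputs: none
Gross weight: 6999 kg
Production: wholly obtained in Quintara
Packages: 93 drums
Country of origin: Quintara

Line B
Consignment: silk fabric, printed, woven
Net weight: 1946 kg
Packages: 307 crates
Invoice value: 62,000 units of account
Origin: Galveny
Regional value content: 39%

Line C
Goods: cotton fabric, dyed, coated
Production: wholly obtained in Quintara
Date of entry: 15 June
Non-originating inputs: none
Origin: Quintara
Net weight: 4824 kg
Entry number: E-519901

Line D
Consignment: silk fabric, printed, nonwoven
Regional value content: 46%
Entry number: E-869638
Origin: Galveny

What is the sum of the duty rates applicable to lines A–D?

Line A: cotton → XVII.1; woven → XVII.1.1; printed → XVII.1.1.4. Scheduled 3%. Quintara agreement on XVII.1.2: XVII.1.1.4 not covered; Quintara agreement on XVII.1.1: CTH met → 13% available; preference 13% not lower than 3% → no reduction. → 3%.
Line B: silk → XVII.3; woven → XVII.3.3; printed → XVII.3.3.3. Scheduled 19%. Galveny agreement on XVII.3.2: XVII.3.3.3 not covered. → 19%.
Line C: cotton → XVII.1; coated → XVII.1.2; dyed → XVII.1.2.2. Scheduled 21%. Quintara agreement on XVII.1.2: wholly obtained → 18% available; Quintara agreement on XVII.1.1: XVII.1.2.2 not covered; preferential 18%. → 18%.
Line D: silk → XVII.3; nonwoven → XVII.3.2; printed → XVII.3.2.1. Scheduled 4%. Galveny agreement on XVII.3.2: RVC ≥ 45% → 3% available; preferential 3%. → 3%.
Sum: 3% + 19% + 18% + 3% = 43%.

43%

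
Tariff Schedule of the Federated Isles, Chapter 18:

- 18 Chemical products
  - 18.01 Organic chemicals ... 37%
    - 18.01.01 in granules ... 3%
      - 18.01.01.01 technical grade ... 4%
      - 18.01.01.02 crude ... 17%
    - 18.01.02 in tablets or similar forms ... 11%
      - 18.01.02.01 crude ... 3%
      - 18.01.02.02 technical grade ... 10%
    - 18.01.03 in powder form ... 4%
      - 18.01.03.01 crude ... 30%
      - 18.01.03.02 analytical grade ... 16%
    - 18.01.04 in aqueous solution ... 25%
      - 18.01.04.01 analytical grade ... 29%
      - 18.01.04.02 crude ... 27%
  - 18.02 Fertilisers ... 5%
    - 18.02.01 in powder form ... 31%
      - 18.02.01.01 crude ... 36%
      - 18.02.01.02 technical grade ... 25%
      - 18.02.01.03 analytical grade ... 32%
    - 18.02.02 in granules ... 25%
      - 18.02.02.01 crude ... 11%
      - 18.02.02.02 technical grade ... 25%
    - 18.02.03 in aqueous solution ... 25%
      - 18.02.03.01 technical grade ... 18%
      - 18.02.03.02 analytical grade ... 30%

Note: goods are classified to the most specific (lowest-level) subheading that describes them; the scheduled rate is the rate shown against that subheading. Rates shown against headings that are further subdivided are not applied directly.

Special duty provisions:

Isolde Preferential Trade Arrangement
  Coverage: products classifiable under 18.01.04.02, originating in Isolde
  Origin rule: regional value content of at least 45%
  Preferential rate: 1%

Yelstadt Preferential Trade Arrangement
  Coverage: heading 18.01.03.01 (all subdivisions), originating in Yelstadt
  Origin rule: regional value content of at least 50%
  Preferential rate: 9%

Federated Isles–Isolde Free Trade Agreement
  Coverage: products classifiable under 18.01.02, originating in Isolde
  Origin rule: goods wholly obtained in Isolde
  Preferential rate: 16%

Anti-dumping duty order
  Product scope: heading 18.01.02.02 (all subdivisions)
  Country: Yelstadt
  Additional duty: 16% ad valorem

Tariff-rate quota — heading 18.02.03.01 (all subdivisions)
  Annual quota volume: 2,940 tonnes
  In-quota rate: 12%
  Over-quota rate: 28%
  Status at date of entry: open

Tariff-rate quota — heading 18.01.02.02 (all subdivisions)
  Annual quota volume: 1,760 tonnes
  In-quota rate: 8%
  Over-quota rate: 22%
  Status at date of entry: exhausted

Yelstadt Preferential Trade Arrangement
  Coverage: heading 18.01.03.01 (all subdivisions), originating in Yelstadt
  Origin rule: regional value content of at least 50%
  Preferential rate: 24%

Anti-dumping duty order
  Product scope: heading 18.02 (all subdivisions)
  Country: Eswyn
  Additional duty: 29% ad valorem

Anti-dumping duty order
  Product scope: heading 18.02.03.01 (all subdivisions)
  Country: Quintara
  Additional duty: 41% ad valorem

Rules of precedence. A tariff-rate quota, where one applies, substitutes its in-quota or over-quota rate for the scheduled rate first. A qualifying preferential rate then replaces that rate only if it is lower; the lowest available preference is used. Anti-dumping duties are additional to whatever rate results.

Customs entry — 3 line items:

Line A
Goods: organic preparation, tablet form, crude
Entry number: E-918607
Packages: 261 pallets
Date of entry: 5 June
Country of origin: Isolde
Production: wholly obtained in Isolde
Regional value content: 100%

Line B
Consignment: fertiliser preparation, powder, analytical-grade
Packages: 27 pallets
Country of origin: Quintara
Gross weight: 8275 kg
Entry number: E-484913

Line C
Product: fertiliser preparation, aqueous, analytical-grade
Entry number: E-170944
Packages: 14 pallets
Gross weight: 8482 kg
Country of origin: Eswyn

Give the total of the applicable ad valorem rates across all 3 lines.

Line A: organic → 18.01; tablet form → 18.01.02; crude → 18.01.02.01. Scheduled 3%. Isolde agreement on 18.01.04.02: 18.01.02.01 not covered; Isolde agreement on 18.01.02: wholly obtained → 16% available; preference 16% not lower than 3% → no reduction. → 3%.
Line B: fertiliser → 18.02; powder → 18.02.01; analytical-grade → 18.02.01.03. Scheduled 32%. No special measure applies. → 32%.
Line C: fertiliser → 18.02; aqueous → 18.02.03; analytical-grade → 18.02.03.02. Scheduled 30%. anti-dumping (Eswyn, 18.02): +29%; total 30% + 29% = 59%. → 59%.
Sum: 3% + 32% + 59% = 94%.

94%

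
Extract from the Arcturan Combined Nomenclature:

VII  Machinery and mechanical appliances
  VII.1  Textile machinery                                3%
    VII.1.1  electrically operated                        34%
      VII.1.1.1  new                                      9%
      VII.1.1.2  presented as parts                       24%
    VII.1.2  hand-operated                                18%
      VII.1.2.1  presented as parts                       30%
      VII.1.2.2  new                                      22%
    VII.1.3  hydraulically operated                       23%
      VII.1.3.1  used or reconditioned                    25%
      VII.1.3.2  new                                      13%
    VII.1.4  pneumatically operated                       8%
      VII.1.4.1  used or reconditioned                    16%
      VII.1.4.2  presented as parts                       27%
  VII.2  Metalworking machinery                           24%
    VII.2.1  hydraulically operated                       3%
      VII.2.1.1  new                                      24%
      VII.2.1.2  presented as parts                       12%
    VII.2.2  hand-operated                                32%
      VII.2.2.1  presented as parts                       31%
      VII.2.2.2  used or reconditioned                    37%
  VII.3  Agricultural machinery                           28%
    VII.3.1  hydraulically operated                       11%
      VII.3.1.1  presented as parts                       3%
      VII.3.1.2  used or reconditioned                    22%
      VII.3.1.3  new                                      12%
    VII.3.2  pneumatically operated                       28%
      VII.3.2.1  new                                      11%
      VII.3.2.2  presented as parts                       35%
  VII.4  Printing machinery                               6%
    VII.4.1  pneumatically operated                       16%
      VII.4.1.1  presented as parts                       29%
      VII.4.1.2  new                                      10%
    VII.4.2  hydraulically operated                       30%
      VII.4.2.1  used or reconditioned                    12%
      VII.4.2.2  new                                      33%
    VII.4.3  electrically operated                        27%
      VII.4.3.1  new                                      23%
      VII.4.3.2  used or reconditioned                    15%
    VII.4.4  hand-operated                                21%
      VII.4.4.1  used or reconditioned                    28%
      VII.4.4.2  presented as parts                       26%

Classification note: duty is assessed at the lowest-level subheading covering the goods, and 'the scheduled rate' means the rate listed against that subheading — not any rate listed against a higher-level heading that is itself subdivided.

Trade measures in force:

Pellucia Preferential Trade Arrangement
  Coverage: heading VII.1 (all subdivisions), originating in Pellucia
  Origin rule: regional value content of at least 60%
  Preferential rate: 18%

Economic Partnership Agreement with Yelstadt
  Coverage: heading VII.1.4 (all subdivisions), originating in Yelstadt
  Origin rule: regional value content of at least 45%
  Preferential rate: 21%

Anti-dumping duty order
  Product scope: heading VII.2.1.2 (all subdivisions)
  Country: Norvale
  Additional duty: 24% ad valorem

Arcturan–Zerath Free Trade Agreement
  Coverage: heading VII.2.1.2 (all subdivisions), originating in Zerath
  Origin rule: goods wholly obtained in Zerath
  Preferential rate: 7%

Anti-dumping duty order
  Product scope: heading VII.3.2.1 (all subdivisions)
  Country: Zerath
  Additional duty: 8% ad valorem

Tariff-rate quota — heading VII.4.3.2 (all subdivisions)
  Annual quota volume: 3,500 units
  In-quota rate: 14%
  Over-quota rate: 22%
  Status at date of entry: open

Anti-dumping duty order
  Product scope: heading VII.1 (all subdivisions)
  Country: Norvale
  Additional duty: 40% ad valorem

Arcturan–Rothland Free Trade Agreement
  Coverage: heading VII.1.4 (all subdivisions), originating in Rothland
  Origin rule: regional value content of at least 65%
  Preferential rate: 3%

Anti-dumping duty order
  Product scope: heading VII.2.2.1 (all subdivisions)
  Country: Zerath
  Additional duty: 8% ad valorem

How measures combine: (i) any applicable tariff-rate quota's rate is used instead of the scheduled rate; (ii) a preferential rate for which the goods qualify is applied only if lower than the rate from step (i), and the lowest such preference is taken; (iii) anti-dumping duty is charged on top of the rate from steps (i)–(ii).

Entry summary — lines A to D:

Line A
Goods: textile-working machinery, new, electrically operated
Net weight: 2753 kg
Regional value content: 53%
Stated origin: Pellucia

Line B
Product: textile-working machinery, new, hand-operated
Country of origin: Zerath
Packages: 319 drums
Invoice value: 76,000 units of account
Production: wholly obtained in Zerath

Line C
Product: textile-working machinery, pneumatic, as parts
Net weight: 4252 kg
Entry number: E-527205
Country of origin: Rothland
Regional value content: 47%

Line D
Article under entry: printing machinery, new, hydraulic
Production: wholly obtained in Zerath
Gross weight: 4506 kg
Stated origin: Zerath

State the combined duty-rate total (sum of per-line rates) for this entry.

Line A: textile-working → VII.1; electrically operated → VII.1.1; new → VII.1.1.1. Scheduled 9%. Pellucia agreement on VII.1: RVC < 60%. → 9%.
Line B: textile-working → VII.1; hand-operated → VII.1.2; new → VII.1.2.2. Scheduled 22%. Zerath agreement on VII.2.1.2: VII.1.2.2 not covered. → 22%.
Line C: textile-working → VII.1; pneumatic → VII.1.4; as parts → VII.1.4.2. Scheduled 27%. Rothland agreement on VII.1.4: RVC < 65%. → 27%.
Line D: printing → VII.4; hydraulic → VII.4.2; new → VII.4.2.2. Scheduled 33%. Zerath agreement on VII.2.1.2: VII.4.2.2 not covered. → 33%.
Sum: 9% + 22% + 27% + 33% = 91%.

91%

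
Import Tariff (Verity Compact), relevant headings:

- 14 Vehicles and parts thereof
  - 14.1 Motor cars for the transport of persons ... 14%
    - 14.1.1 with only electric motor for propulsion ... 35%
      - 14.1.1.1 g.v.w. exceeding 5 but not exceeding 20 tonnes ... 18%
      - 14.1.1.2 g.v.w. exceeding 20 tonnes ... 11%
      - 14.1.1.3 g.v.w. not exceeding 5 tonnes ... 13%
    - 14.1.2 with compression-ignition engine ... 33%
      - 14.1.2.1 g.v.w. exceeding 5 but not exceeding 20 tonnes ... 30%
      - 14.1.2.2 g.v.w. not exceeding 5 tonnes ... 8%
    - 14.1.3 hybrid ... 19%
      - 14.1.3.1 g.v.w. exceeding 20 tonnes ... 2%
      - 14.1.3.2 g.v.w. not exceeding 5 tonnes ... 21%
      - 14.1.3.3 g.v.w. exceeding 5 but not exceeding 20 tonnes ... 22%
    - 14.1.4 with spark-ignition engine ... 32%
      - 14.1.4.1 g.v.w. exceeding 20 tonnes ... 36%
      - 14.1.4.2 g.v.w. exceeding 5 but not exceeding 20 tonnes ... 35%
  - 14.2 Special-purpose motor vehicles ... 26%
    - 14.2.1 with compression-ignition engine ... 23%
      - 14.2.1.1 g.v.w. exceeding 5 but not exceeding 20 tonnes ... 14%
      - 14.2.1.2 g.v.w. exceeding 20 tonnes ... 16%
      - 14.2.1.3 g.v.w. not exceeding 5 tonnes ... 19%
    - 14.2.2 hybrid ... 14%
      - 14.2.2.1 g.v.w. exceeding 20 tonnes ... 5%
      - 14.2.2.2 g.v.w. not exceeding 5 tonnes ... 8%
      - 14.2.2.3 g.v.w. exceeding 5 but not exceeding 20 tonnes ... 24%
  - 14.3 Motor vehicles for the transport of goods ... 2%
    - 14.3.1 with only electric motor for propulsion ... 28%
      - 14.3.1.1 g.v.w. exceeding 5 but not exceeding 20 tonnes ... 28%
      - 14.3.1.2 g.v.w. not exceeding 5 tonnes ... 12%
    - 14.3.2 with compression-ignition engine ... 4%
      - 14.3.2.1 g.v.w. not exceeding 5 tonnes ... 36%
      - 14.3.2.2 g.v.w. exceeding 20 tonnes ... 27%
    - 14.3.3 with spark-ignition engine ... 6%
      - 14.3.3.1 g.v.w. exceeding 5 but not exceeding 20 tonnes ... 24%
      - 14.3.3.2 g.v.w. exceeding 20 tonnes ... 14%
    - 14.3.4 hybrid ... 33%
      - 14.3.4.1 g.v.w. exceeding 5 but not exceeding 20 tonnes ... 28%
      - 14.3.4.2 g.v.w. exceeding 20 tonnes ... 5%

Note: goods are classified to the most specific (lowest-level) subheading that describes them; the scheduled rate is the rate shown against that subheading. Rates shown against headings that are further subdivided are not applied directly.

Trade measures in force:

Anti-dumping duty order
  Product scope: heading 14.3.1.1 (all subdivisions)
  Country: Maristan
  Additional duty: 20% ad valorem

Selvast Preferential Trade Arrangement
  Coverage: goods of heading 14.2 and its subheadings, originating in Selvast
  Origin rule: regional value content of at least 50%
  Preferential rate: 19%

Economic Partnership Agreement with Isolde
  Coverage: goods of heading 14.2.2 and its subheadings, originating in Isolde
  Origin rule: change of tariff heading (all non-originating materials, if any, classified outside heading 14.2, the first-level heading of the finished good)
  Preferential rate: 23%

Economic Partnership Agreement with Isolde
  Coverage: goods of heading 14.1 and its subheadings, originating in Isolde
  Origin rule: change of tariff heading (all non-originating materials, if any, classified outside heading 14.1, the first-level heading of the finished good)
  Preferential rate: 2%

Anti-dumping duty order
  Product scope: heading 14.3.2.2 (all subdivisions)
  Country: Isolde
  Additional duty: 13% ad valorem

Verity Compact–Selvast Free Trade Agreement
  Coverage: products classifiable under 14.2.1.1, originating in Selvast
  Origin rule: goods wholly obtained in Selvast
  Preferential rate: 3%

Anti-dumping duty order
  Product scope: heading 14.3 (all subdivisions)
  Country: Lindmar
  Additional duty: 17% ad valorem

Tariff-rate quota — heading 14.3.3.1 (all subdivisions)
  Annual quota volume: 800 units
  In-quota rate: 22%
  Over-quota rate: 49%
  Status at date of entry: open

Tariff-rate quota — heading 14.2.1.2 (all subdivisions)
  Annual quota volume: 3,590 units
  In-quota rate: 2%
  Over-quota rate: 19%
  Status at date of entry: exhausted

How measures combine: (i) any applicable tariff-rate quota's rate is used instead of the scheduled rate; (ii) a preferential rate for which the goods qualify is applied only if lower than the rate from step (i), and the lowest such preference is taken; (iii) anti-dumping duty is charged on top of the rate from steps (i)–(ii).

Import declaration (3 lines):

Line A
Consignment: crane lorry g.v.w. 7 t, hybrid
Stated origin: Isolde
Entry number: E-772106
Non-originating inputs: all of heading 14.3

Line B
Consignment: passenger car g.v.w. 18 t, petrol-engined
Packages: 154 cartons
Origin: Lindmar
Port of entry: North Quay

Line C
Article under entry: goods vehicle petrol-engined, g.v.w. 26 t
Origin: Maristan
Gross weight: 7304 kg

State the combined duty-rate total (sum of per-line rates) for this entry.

Line A: crane lorry → 14.2; hybrid → 14.2.2; g.v.w. 7 t → 14.2.2.3. Scheduled 24%. Isolde agreement on 14.2.2: CTH met → 23% available; Isolde agreement on 14.1: 14.2.2.3 not covered; preferential 23%. → 23%.
Line B: passenger car → 14.1; petrol-engined → 14.1.4; g.v.w. 18 t → 14.1.4.2. Scheduled 35%. No special measure applies. → 35%.
Line C: goods vehicle → 14.3; petrol-engined → 14.3.3; g.v.w. 26 t → 14.3.3.2. Scheduled 14%. No special measure applies. → 14%.
Sum: 23% + 35% + 14% = 72%.

72%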